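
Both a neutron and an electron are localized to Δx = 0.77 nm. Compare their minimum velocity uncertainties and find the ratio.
The electron has the larger minimum velocity uncertainty, by a ratio of 1838.7.

For both particles, Δp_min = ℏ/(2Δx) = 6.848e-26 kg·m/s (same for both).

The velocity uncertainty is Δv = Δp/m:
- neutron: Δv = 6.848e-26 / 1.675e-27 = 4.088e+01 m/s = 40.885 m/s
- electron: Δv = 6.848e-26 / 9.109e-31 = 7.517e+04 m/s = 75.174 km/s

Ratio: 7.517e+04 / 4.088e+01 = 1838.7

The lighter particle has larger velocity uncertainty because Δv ∝ 1/m.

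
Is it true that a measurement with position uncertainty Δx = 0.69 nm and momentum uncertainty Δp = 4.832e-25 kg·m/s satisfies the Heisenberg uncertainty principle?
Yes, it satisfies the uncertainty principle.

Calculate the product ΔxΔp:
ΔxΔp = (6.900e-10 m) × (4.832e-25 kg·m/s)
ΔxΔp = 3.334e-34 J·s

Compare to the minimum allowed value ℏ/2:
ℏ/2 = 5.273e-35 J·s

Since ΔxΔp = 3.334e-34 J·s ≥ 5.273e-35 J·s = ℏ/2,
the measurement satisfies the uncertainty principle.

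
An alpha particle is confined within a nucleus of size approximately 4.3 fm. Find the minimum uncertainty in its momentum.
1.226 × 10^-20 kg·m/s

Using the Heisenberg uncertainty principle:
ΔxΔp ≥ ℏ/2

With Δx ≈ L = 4.300e-15 m (the confinement size):
Δp_min = ℏ/(2Δx)
Δp_min = (1.055e-34 J·s) / (2 × 4.300e-15 m)
Δp_min = 1.226e-20 kg·m/s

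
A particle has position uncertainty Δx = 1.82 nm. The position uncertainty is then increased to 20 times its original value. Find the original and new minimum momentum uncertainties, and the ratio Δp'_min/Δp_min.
Original Δp_min = 2.897 × 10^-26 kg·m/s; new Δp'_min = 1.449 × 10^-27 kg·m/s; ratio Δp'_min/Δp_min = 1/20.

From the uncertainty principle ΔxΔp ≥ ℏ/2, the minimum momentum uncertainty is Δp_min = ℏ/(2Δx).

Original (Δx = 1.82 nm = 1.820e-09 m):
Δp_min = (1.055e-34 J·s)/(2 × 1.820e-09 m) = 2.897e-26 kg·m/s

When Δx → 20Δx:
Δp'_min = ℏ/(2 × 20Δx) = (1/20) × ℏ/(2Δx) = (1/20) × Δp_min
Δp'_min = 1/20 × 2.897e-26 kg·m/s = 1.449e-27 kg·m/s

Since Δp_min ∝ 1/Δx, when Δx is increased to 20 times its original value, Δp_min decreases to 1/20 of its original value.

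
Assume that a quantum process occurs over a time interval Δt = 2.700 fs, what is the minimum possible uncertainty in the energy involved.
121.891 meV

Using the energy-time uncertainty principle:
ΔEΔt ≥ ℏ/2

The minimum uncertainty in energy is:
ΔE_min = ℏ/(2Δt)
ΔE_min = (1.055e-34 J·s) / (2 × 2.700e-15 s)
ΔE_min = 1.953e-20 J = 121.891 meV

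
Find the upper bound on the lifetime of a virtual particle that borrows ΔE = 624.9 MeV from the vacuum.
5.267 × 10^-25 s

Using the energy-time uncertainty principle:
ΔEΔt ≥ ℏ/2

For a virtual particle borrowing energy ΔE, the maximum lifetime is:
Δt_max = ℏ/(2ΔE)

Converting energy:
ΔE = 624.9 MeV = 1.001e-10 J

Δt_max = (1.055e-34 J·s) / (2 × 1.001e-10 J)
Δt_max = 5.267e-25 s = 5.267 × 10^-25 s

Virtual particles with higher borrowed energy exist for shorter times.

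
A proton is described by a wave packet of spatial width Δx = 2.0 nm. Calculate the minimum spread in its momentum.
2.636 × 10^-26 kg·m/s

For a wave packet, the spatial width Δx and momentum spread Δp are related by the uncertainty principle:
ΔxΔp ≥ ℏ/2

The minimum momentum spread is:
Δp_min = ℏ/(2Δx)
Δp_min = (1.055e-34 J·s) / (2 × 2.000e-09 m)
Δp_min = 2.636e-26 kg·m/s

A wave packet cannot have both a well-defined position and well-defined momentum.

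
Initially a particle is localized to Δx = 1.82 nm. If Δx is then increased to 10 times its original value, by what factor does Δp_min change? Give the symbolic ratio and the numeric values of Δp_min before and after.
Original Δp_min = 2.897 × 10^-26 kg·m/s; new Δp'_min = 2.897 × 10^-27 kg·m/s; ratio Δp'_min/Δp_min = 1/10.

From the uncertainty principle ΔxΔp ≥ ℏ/2, the minimum momentum uncertainty is Δp_min = ℏ/(2Δx).

Original (Δx = 1.82 nm = 1.820e-09 m):
Δp_min = (1.055e-34 J·s)/(2 × 1.820e-09 m) = 2.897e-26 kg·m/s

When Δx → 10Δx:
Δp'_min = ℏ/(2 × 10Δx) = (1/10) × ℏ/(2Δx) = (1/10) × Δp_min
Δp'_min = 1/10 × 2.897e-26 kg·m/s = 2.897e-27 kg·m/s

Since Δp_min ∝ 1/Δx, when Δx is increased to 10 times its original value, Δp_min decreases to 1/10 of its original value.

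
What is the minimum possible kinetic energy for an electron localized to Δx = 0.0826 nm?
1.396 eV

Localizing a particle requires giving it sufficient momentum uncertainty:

1. From uncertainty principle: Δp ≥ ℏ/(2Δx)
   Δp_min = (1.055e-34 J·s) / (2 × 8.260e-11 m)
   Δp_min = 6.384e-25 kg·m/s

2. This momentum uncertainty corresponds to kinetic energy:
   KE ≈ (Δp)²/(2m) = (6.384e-25)²/(2 × 9.109e-31 kg)
   KE = 2.237e-19 J = 1.396 eV

Tighter localization requires more energy.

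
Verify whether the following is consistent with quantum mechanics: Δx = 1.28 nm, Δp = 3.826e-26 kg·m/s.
No, it violates the uncertainty principle (impossible measurement).

Calculate the product ΔxΔp:
ΔxΔp = (1.280e-09 m) × (3.826e-26 kg·m/s)
ΔxΔp = 4.897e-35 J·s

Compare to the minimum allowed value ℏ/2:
ℏ/2 = 5.273e-35 J·s

Since ΔxΔp = 4.897e-35 J·s < 5.273e-35 J·s = ℏ/2,
the measurement violates the uncertainty principle.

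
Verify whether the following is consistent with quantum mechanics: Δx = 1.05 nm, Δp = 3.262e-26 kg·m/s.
No, it violates the uncertainty principle (impossible measurement).

Calculate the product ΔxΔp:
ΔxΔp = (1.050e-09 m) × (3.262e-26 kg·m/s)
ΔxΔp = 3.425e-35 J·s

Compare to the minimum allowed value ℏ/2:
ℏ/2 = 5.273e-35 J·s

Since ΔxΔp = 3.425e-35 J·s < 5.273e-35 J·s = ℏ/2,
the measurement violates the uncertainty principle.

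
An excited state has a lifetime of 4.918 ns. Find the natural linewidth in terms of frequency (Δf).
16.181 MHz

Using the energy-time uncertainty principle and E = hf:
ΔEΔt ≥ ℏ/2
hΔf·Δt ≥ ℏ/2

The minimum frequency uncertainty is:
Δf = ℏ/(2hτ) = 1/(4πτ)
Δf = 1/(4π × 4.918e-09 s)
Δf = 1.618e+07 Hz = 16.181 MHz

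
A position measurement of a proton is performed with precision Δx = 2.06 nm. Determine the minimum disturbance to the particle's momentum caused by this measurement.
2.560 × 10^-26 kg·m/s

The uncertainty principle implies that measuring position disturbs momentum:
ΔxΔp ≥ ℏ/2

When we measure position with precision Δx, we necessarily introduce a momentum uncertainty:
Δp ≥ ℏ/(2Δx)
Δp_min = (1.055e-34 J·s) / (2 × 2.060e-09 m)
Δp_min = 2.560e-26 kg·m/s

The more precisely we measure position, the greater the momentum disturbance.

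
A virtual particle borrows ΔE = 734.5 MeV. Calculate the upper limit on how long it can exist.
4.481 × 10^-25 s

Using the energy-time uncertainty principle:
ΔEΔt ≥ ℏ/2

For a virtual particle borrowing energy ΔE, the maximum lifetime is:
Δt_max = ℏ/(2ΔE)

Converting energy:
ΔE = 734.5 MeV = 1.177e-10 J

Δt_max = (1.055e-34 J·s) / (2 × 1.177e-10 J)
Δt_max = 4.481e-25 s = 4.481 × 10^-25 s

Virtual particles with higher borrowed energy exist for shorter times.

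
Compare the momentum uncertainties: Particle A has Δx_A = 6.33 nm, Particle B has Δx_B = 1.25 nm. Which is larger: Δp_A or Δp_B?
Particle B has the larger minimum momentum uncertainty, by a factor of 5.06.

For each particle, the minimum momentum uncertainty is Δp_min = ℏ/(2Δx):

Particle A: Δp_A = ℏ/(2×6.330e-09 m) = 8.330e-27 kg·m/s
Particle B: Δp_B = ℏ/(2×1.250e-09 m) = 4.218e-26 kg·m/s

Ratio: Δp_B/Δp_A = 5.06

Since Δp_min ∝ 1/Δx, the particle with smaller position uncertainty (B) has larger momentum uncertainty.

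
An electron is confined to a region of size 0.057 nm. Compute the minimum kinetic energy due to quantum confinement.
2.932 eV

Using the uncertainty principle:

1. Position uncertainty: Δx ≈ 5.700e-11 m
2. Minimum momentum uncertainty: Δp = ℏ/(2Δx) = 9.251e-25 kg·m/s
3. Minimum kinetic energy:
   KE = (Δp)²/(2m) = (9.251e-25)²/(2 × 9.109e-31 kg)
   KE = 4.697e-19 J = 2.932 eV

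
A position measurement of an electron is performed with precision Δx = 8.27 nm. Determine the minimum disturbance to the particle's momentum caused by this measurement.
6.376 × 10^-27 kg·m/s

The uncertainty principle implies that measuring position disturbs momentum:
ΔxΔp ≥ ℏ/2

When we measure position with precision Δx, we necessarily introduce a momentum uncertainty:
Δp ≥ ℏ/(2Δx)
Δp_min = (1.055e-34 J·s) / (2 × 8.270e-09 m)
Δp_min = 6.376e-27 kg·m/s

The more precisely we measure position, the greater the momentum disturbance.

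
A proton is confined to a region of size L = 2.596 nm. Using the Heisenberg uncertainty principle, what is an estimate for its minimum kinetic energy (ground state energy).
769.741 neV

Using the uncertainty principle to estimate ground state energy:

1. The position uncertainty is approximately the confinement size:
   Δx ≈ L = 2.596e-09 m

2. From ΔxΔp ≥ ℏ/2, the minimum momentum uncertainty is:
   Δp ≈ ℏ/(2L) = 2.031e-26 kg·m/s

3. The kinetic energy is approximately:
   KE ≈ (Δp)²/(2m) = (2.031e-26)²/(2 × 1.673e-27 kg)
   KE ≈ 1.233e-25 J = 769.741 neV

This is an order-of-magnitude estimate of the ground state energy.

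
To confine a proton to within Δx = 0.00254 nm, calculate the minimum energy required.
804.057 meV

Localizing a particle requires giving it sufficient momentum uncertainty:

1. From uncertainty principle: Δp ≥ ℏ/(2Δx)
   Δp_min = (1.055e-34 J·s) / (2 × 2.540e-12 m)
   Δp_min = 2.076e-23 kg·m/s

2. This momentum uncertainty corresponds to kinetic energy:
   KE ≈ (Δp)²/(2m) = (2.076e-23)²/(2 × 1.673e-27 kg)
   KE = 1.288e-19 J = 804.057 meV

Tighter localization requires more energy.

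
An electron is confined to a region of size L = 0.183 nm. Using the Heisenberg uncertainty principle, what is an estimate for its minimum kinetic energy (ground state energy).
284.420 meV

Using the uncertainty principle to estimate ground state energy:

1. The position uncertainty is approximately the confinement size:
   Δx ≈ L = 1.830e-10 m

2. From ΔxΔp ≥ ℏ/2, the minimum momentum uncertainty is:
   Δp ≈ ℏ/(2L) = 2.881e-25 kg·m/s

3. The kinetic energy is approximately:
   KE ≈ (Δp)²/(2m) = (2.881e-25)²/(2 × 9.109e-31 kg)
   KE ≈ 4.557e-20 J = 284.420 meV

This is an order-of-magnitude estimate of the ground state energy.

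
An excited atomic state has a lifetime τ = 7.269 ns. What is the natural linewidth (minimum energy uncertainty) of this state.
45.275 neV

Using the energy-time uncertainty principle:
ΔEΔt ≥ ℏ/2

The lifetime τ represents the time uncertainty Δt.
The natural linewidth (minimum energy uncertainty) is:

ΔE = ℏ/(2τ)
ΔE = (1.055e-34 J·s) / (2 × 7.269e-09 s)
ΔE = 7.254e-27 J = 45.275 neV

This natural linewidth limits the precision of spectroscopic measurements.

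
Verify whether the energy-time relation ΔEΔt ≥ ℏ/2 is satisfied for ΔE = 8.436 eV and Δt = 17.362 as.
No, it violates the uncertainty relation.

Calculate the product ΔEΔt:
ΔE = 8.436 eV = 1.352e-18 J
ΔEΔt = (1.352e-18 J) × (1.736e-17 s)
ΔEΔt = 2.347e-35 J·s

Compare to the minimum allowed value ℏ/2:
ℏ/2 = 5.273e-35 J·s

Since ΔEΔt = 2.347e-35 J·s < 5.273e-35 J·s = ℏ/2,
this violates the uncertainty relation.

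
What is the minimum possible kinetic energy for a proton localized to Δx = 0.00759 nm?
90.047 meV

Localizing a particle requires giving it sufficient momentum uncertainty:

1. From uncertainty principle: Δp ≥ ℏ/(2Δx)
   Δp_min = (1.055e-34 J·s) / (2 × 7.590e-12 m)
   Δp_min = 6.947e-24 kg·m/s

2. This momentum uncertainty corresponds to kinetic energy:
   KE ≈ (Δp)²/(2m) = (6.947e-24)²/(2 × 1.673e-27 kg)
   KE = 1.443e-20 J = 90.047 meV

Tighter localization requires more energy.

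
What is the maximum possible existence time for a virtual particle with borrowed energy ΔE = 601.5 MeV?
5.471 × 10^-25 s

Using the energy-time uncertainty principle:
ΔEΔt ≥ ℏ/2

For a virtual particle borrowing energy ΔE, the maximum lifetime is:
Δt_max = ℏ/(2ΔE)

Converting energy:
ΔE = 601.5 MeV = 9.637e-11 J

Δt_max = (1.055e-34 J·s) / (2 × 9.637e-11 J)
Δt_max = 5.471e-25 s = 5.471 × 10^-25 s

Virtual particles with higher borrowed energy exist for shorter times.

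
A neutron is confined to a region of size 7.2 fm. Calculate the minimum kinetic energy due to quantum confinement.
99.929 keV

Using the uncertainty principle:

1. Position uncertainty: Δx ≈ 7.200e-15 m
2. Minimum momentum uncertainty: Δp = ℏ/(2Δx) = 7.323e-21 kg·m/s
3. Minimum kinetic energy:
   KE = (Δp)²/(2m) = (7.323e-21)²/(2 × 1.675e-27 kg)
   KE = 1.601e-14 J = 99.929 keV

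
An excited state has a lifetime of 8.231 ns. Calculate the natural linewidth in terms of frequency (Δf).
9.668 MHz

Using the energy-time uncertainty principle and E = hf:
ΔEΔt ≥ ℏ/2
hΔf·Δt ≥ ℏ/2

The minimum frequency uncertainty is:
Δf = ℏ/(2hτ) = 1/(4πτ)
Δf = 1/(4π × 8.231e-09 s)
Δf = 9.668e+06 Hz = 9.668 MHz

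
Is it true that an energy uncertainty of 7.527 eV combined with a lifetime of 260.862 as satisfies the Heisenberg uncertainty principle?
Yes, it satisfies the uncertainty relation.

Calculate the product ΔEΔt:
ΔE = 7.527 eV = 1.206e-18 J
ΔEΔt = (1.206e-18 J) × (2.609e-16 s)
ΔEΔt = 3.146e-34 J·s

Compare to the minimum allowed value ℏ/2:
ℏ/2 = 5.273e-35 J·s

Since ΔEΔt = 3.146e-34 J·s ≥ 5.273e-35 J·s = ℏ/2,
this satisfies the uncertainty relation.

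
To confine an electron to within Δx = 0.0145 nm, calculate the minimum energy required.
45.303 eV

Localizing a particle requires giving it sufficient momentum uncertainty:

1. From uncertainty principle: Δp ≥ ℏ/(2Δx)
   Δp_min = (1.055e-34 J·s) / (2 × 1.450e-11 m)
   Δp_min = 3.636e-24 kg·m/s

2. This momentum uncertainty corresponds to kinetic energy:
   KE ≈ (Δp)²/(2m) = (3.636e-24)²/(2 × 9.109e-31 kg)
   KE = 7.258e-18 J = 45.303 eV

Tighter localization requires more energy.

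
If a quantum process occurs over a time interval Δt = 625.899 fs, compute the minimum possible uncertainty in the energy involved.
525.813 μeV

Using the energy-time uncertainty principle:
ΔEΔt ≥ ℏ/2

The minimum uncertainty in energy is:
ΔE_min = ℏ/(2Δt)
ΔE_min = (1.055e-34 J·s) / (2 × 6.259e-13 s)
ΔE_min = 8.424e-23 J = 525.813 μeV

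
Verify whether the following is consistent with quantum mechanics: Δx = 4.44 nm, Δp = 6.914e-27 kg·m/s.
No, it violates the uncertainty principle (impossible measurement).

Calculate the product ΔxΔp:
ΔxΔp = (4.440e-09 m) × (6.914e-27 kg·m/s)
ΔxΔp = 3.070e-35 J·s

Compare to the minimum allowed value ℏ/2:
ℏ/2 = 5.273e-35 J·s

Since ΔxΔp = 3.070e-35 J·s < 5.273e-35 J·s = ℏ/2,
the measurement violates the uncertainty principle.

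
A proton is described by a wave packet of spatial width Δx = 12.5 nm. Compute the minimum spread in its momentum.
4.218 × 10^-27 kg·m/s

For a wave packet, the spatial width Δx and momentum spread Δp are related by the uncertainty principle:
ΔxΔp ≥ ℏ/2

The minimum momentum spread is:
Δp_min = ℏ/(2Δx)
Δp_min = (1.055e-34 J·s) / (2 × 1.250e-08 m)
Δp_min = 4.218e-27 kg·m/s

A wave packet cannot have both a well-defined position and well-defined momentum.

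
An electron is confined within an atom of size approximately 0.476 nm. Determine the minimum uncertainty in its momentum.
1.108 × 10^-25 kg·m/s

Using the Heisenberg uncertainty principle:
ΔxΔp ≥ ℏ/2

With Δx ≈ L = 4.760e-10 m (the confinement size):
Δp_min = ℏ/(2Δx)
Δp_min = (1.055e-34 J·s) / (2 × 4.760e-10 m)
Δp_min = 1.108e-25 kg·m/s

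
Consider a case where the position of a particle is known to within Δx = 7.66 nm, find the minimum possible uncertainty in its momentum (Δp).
6.884 × 10^-27 kg·m/s

Using the Heisenberg uncertainty principle:
ΔxΔp ≥ ℏ/2

The minimum uncertainty in momentum is:
Δp_min = ℏ/(2Δx)
Δp_min = (1.055e-34 J·s) / (2 × 7.660e-09 m)
Δp_min = 6.884e-27 kg·m/s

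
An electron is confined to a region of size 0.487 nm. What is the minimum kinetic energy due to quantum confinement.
40.161 meV

Using the uncertainty principle:

1. Position uncertainty: Δx ≈ 4.870e-10 m
2. Minimum momentum uncertainty: Δp = ℏ/(2Δx) = 1.083e-25 kg·m/s
3. Minimum kinetic energy:
   KE = (Δp)²/(2m) = (1.083e-25)²/(2 × 9.109e-31 kg)
   KE = 6.435e-21 J = 40.161 meV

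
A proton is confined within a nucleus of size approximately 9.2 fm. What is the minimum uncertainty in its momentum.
5.731 × 10^-21 kg·m/s

Using the Heisenberg uncertainty principle:
ΔxΔp ≥ ℏ/2

With Δx ≈ L = 9.200e-15 m (the confinement size):
Δp_min = ℏ/(2Δx)
Δp_min = (1.055e-34 J·s) / (2 × 9.200e-15 m)
Δp_min = 5.731e-21 kg·m/s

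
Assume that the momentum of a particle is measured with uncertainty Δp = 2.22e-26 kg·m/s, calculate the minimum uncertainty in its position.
2.375 nm

Using the Heisenberg uncertainty principle:
ΔxΔp ≥ ℏ/2

The minimum uncertainty in position is:
Δx_min = ℏ/(2Δp)
Δx_min = (1.055e-34 J·s) / (2 × 2.220e-26 kg·m/s)
Δx_min = 2.375e-09 m = 2.375 nm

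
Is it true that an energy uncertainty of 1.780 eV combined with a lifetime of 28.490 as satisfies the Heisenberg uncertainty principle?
No, it violates the uncertainty relation.

Calculate the product ΔEΔt:
ΔE = 1.780 eV = 2.852e-19 J
ΔEΔt = (2.852e-19 J) × (2.849e-17 s)
ΔEΔt = 8.125e-36 J·s

Compare to the minimum allowed value ℏ/2:
ℏ/2 = 5.273e-35 J·s

Since ΔEΔt = 8.125e-36 J·s < 5.273e-35 J·s = ℏ/2,
this violates the uncertainty relation.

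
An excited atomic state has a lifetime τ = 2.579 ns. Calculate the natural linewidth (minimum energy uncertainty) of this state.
127.610 neV

Using the energy-time uncertainty principle:
ΔEΔt ≥ ℏ/2

The lifetime τ represents the time uncertainty Δt.
The natural linewidth (minimum energy uncertainty) is:

ΔE = ℏ/(2τ)
ΔE = (1.055e-34 J·s) / (2 × 2.579e-09 s)
ΔE = 2.045e-26 J = 127.610 neV

This natural linewidth limits the precision of spectroscopic measurements.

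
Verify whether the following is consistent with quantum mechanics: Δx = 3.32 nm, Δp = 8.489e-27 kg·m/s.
No, it violates the uncertainty principle (impossible measurement).

Calculate the product ΔxΔp:
ΔxΔp = (3.320e-09 m) × (8.489e-27 kg·m/s)
ΔxΔp = 2.818e-35 J·s

Compare to the minimum allowed value ℏ/2:
ℏ/2 = 5.273e-35 J·s

Since ΔxΔp = 2.818e-35 J·s < 5.273e-35 J·s = ℏ/2,
the measurement violates the uncertainty principle.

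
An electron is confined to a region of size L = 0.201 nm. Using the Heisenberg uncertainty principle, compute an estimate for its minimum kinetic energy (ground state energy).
235.760 meV

Using the uncertainty principle to estimate ground state energy:

1. The position uncertainty is approximately the confinement size:
   Δx ≈ L = 2.010e-10 m

2. From ΔxΔp ≥ ℏ/2, the minimum momentum uncertainty is:
   Δp ≈ ℏ/(2L) = 2.623e-25 kg·m/s

3. The kinetic energy is approximately:
   KE ≈ (Δp)²/(2m) = (2.623e-25)²/(2 × 9.109e-31 kg)
   KE ≈ 3.777e-20 J = 235.760 meV

This is an order-of-magnitude estimate of the ground state energy.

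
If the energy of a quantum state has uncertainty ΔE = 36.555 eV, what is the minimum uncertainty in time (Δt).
9.003 as

Using the energy-time uncertainty principle:
ΔEΔt ≥ ℏ/2

The minimum uncertainty in time is:
Δt_min = ℏ/(2ΔE)
Δt_min = (1.055e-34 J·s) / (2 × 5.857e-18 J)
Δt_min = 9.003e-18 s = 9.003 as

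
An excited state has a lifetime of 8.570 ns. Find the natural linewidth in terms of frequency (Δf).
9.286 MHz

Using the energy-time uncertainty principle and E = hf:
ΔEΔt ≥ ℏ/2
hΔf·Δt ≥ ℏ/2

The minimum frequency uncertainty is:
Δf = ℏ/(2hτ) = 1/(4πτ)
Δf = 1/(4π × 8.570e-09 s)
Δf = 9.286e+06 Hz = 9.286 MHz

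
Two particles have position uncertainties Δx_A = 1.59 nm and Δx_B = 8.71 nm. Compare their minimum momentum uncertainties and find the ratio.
Particle A has the larger minimum momentum uncertainty, by a factor of 5.48.

For each particle, the minimum momentum uncertainty is Δp_min = ℏ/(2Δx):

Particle A: Δp_A = ℏ/(2×1.590e-09 m) = 3.316e-26 kg·m/s
Particle B: Δp_B = ℏ/(2×8.710e-09 m) = 6.054e-27 kg·m/s

Ratio: Δp_A/Δp_B = 5.48

Since Δp_min ∝ 1/Δx, the particle with smaller position uncertainty (A) has larger momentum uncertainty.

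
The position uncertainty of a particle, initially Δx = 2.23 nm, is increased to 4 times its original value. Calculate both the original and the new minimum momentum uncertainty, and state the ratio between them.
Original Δp_min = 2.365 × 10^-26 kg·m/s; new Δp'_min = 5.911 × 10^-27 kg·m/s; ratio Δp'_min/Δp_min = 1/4.

From the uncertainty principle ΔxΔp ≥ ℏ/2, the minimum momentum uncertainty is Δp_min = ℏ/(2Δx).

Original (Δx = 2.23 nm = 2.230e-09 m):
Δp_min = (1.055e-34 J·s)/(2 × 2.230e-09 m) = 2.365e-26 kg·m/s

When Δx → 4Δx:
Δp'_min = ℏ/(2 × 4Δx) = (1/4) × ℏ/(2Δx) = (1/4) × Δp_min
Δp'_min = 1/4 × 2.365e-26 kg·m/s = 5.911e-27 kg·m/s

Since Δp_min ∝ 1/Δx, when Δx is increased to 4 times its original value, Δp_min decreases to 1/4 of its original value.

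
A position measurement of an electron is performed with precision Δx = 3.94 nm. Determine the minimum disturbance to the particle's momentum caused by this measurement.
1.338 × 10^-26 kg·m/s

The uncertainty principle implies that measuring position disturbs momentum:
ΔxΔp ≥ ℏ/2

When we measure position with precision Δx, we necessarily introduce a momentum uncertainty:
Δp ≥ ℏ/(2Δx)
Δp_min = (1.055e-34 J·s) / (2 × 3.940e-09 m)
Δp_min = 1.338e-26 kg·m/s

The more precisely we measure position, the greater the momentum disturbance.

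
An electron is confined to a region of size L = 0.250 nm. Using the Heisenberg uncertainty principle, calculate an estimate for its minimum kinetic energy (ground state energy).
152.399 meV

Using the uncertainty principle to estimate ground state energy:

1. The position uncertainty is approximately the confinement size:
   Δx ≈ L = 2.500e-10 m

2. From ΔxΔp ≥ ℏ/2, the minimum momentum uncertainty is:
   Δp ≈ ℏ/(2L) = 2.109e-25 kg·m/s

3. The kinetic energy is approximately:
   KE ≈ (Δp)²/(2m) = (2.109e-25)²/(2 × 9.109e-31 kg)
   KE ≈ 2.442e-20 J = 152.399 meV

This is an order-of-magnitude estimate of the ground state energy.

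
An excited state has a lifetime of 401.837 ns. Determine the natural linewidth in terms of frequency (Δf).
198.034 kHz

Using the energy-time uncertainty principle and E = hf:
ΔEΔt ≥ ℏ/2
hΔf·Δt ≥ ℏ/2

The minimum frequency uncertainty is:
Δf = ℏ/(2hτ) = 1/(4πτ)
Δf = 1/(4π × 4.018e-07 s)
Δf = 1.980e+05 Hz = 198.034 kHz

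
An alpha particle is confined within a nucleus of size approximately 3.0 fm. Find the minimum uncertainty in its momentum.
1.758 × 10^-20 kg·m/s

Using the Heisenberg uncertainty principle:
ΔxΔp ≥ ℏ/2

With Δx ≈ L = 3.000e-15 m (the confinement size):
Δp_min = ℏ/(2Δx)
Δp_min = (1.055e-34 J·s) / (2 × 3.000e-15 m)
Δp_min = 1.758e-20 kg·m/s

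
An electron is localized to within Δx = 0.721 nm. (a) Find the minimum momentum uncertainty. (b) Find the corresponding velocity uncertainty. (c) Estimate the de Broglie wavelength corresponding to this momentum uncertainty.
(a) Δp_min = 7.313 × 10^-26 kg·m/s
(b) Δv_min = 80.283 km/s
(c) λ_dB = 9.060 nm

Step-by-step:

(a) From the uncertainty principle:
Δp_min = ℏ/(2Δx) = (1.055e-34 J·s)/(2 × 7.210e-10 m) = 7.313e-26 kg·m/s

(b) The velocity uncertainty:
Δv = Δp/m = (7.313e-26 kg·m/s)/(9.109e-31 kg) = 8.028e+04 m/s = 80.283 km/s

(c) The de Broglie wavelength for this momentum:
λ = h/p = (6.626e-34 J·s)/(7.313e-26 kg·m/s) = 9.060e-09 m = 9.060 nm

Note: The de Broglie wavelength is comparable to the localization size, as expected from wave-particle duality.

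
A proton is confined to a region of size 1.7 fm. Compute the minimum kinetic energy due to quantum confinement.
1.795 MeV

Using the uncertainty principle:

1. Position uncertainty: Δx ≈ 1.700e-15 m
2. Minimum momentum uncertainty: Δp = ℏ/(2Δx) = 3.102e-20 kg·m/s
3. Minimum kinetic energy:
   KE = (Δp)²/(2m) = (3.102e-20)²/(2 × 1.673e-27 kg)
   KE = 2.876e-13 J = 1.795 MeV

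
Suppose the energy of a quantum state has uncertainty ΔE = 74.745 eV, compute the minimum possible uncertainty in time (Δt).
4.403 as

Using the energy-time uncertainty principle:
ΔEΔt ≥ ℏ/2

The minimum uncertainty in time is:
Δt_min = ℏ/(2ΔE)
Δt_min = (1.055e-34 J·s) / (2 × 1.198e-17 J)
Δt_min = 4.403e-18 s = 4.403 as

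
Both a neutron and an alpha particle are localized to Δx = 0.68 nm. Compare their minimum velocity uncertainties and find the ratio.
The neutron has the larger minimum velocity uncertainty, by a ratio of 4.0.

For both particles, Δp_min = ℏ/(2Δx) = 7.754e-26 kg·m/s (same for both).

The velocity uncertainty is Δv = Δp/m:
- neutron: Δv = 7.754e-26 / 1.675e-27 = 4.630e+01 m/s = 46.296 m/s
- alpha particle: Δv = 7.754e-26 / 6.645e-27 = 1.167e+01 m/s = 11.670 m/s

Ratio: 4.630e+01 / 1.167e+01 = 4.0

The lighter particle has larger velocity uncertainty because Δv ∝ 1/m.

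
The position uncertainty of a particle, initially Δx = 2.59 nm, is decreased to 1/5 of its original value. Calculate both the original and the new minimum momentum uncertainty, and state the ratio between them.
Original Δp_min = 2.036 × 10^-26 kg·m/s; new Δp'_min = 1.018 × 10^-25 kg·m/s; ratio Δp'_min/Δp_min = 5.

From the uncertainty principle ΔxΔp ≥ ℏ/2, the minimum momentum uncertainty is Δp_min = ℏ/(2Δx).

Original (Δx = 2.59 nm = 2.590e-09 m):
Δp_min = (1.055e-34 J·s)/(2 × 2.590e-09 m) = 2.036e-26 kg·m/s

When Δx → (1/5)Δx:
Δp'_min = ℏ/(2 × (1/5)Δx) = 5 × ℏ/(2Δx) = 5 × Δp_min
Δp'_min = 5 × 2.036e-26 kg·m/s = 1.018e-25 kg·m/s

Since Δp_min ∝ 1/Δx, when Δx is decreased to 1/5 of its original value, Δp_min increases to 5 times its original value.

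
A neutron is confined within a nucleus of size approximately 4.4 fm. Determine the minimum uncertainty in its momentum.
1.198 × 10^-20 kg·m/s

Using the Heisenberg uncertainty principle:
ΔxΔp ≥ ℏ/2

With Δx ≈ L = 4.400e-15 m (the confinement size):
Δp_min = ℏ/(2Δx)
Δp_min = (1.055e-34 J·s) / (2 × 4.400e-15 m)
Δp_min = 1.198e-20 kg·m/s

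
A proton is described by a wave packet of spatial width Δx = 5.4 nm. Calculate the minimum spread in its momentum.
9.765 × 10^-27 kg·m/s

For a wave packet, the spatial width Δx and momentum spread Δp are related by the uncertainty principle:
ΔxΔp ≥ ℏ/2

The minimum momentum spread is:
Δp_min = ℏ/(2Δx)
Δp_min = (1.055e-34 J·s) / (2 × 5.400e-09 m)
Δp_min = 9.765e-27 kg·m/s

A wave packet cannot have both a well-defined position and well-defined momentum.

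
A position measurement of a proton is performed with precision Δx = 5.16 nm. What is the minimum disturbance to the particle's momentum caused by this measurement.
1.022 × 10^-26 kg·m/s

The uncertainty principle implies that measuring position disturbs momentum:
ΔxΔp ≥ ℏ/2

When we measure position with precision Δx, we necessarily introduce a momentum uncertainty:
Δp ≥ ℏ/(2Δx)
Δp_min = (1.055e-34 J·s) / (2 × 5.160e-09 m)
Δp_min = 1.022e-26 kg·m/s

The more precisely we measure position, the greater the momentum disturbance.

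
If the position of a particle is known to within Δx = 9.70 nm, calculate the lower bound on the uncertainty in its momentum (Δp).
5.436 × 10^-27 kg·m/s

Using the Heisenberg uncertainty principle:
ΔxΔp ≥ ℏ/2

The minimum uncertainty in momentum is:
Δp_min = ℏ/(2Δx)
Δp_min = (1.055e-34 J·s) / (2 × 9.700e-09 m)
Δp_min = 5.436e-27 kg·m/s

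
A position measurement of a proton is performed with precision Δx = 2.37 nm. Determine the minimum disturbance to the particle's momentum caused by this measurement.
2.225 × 10^-26 kg·m/s

The uncertainty principle implies that measuring position disturbs momentum:
ΔxΔp ≥ ℏ/2

When we measure position with precision Δx, we necessarily introduce a momentum uncertainty:
Δp ≥ ℏ/(2Δx)
Δp_min = (1.055e-34 J·s) / (2 × 2.370e-09 m)
Δp_min = 2.225e-26 kg·m/s

The more precisely we measure position, the greater the momentum disturbance.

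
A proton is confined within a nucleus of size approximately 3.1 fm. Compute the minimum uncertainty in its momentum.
1.701 × 10^-20 kg·m/s

Using the Heisenberg uncertainty principle:
ΔxΔp ≥ ℏ/2

With Δx ≈ L = 3.100e-15 m (the confinement size):
Δp_min = ℏ/(2Δx)
Δp_min = (1.055e-34 J·s) / (2 × 3.100e-15 m)
Δp_min = 1.701e-20 kg·m/s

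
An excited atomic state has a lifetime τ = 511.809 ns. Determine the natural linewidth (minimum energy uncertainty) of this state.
643.025 peV

Using the energy-time uncertainty principle:
ΔEΔt ≥ ℏ/2

The lifetime τ represents the time uncertainty Δt.
The natural linewidth (minimum energy uncertainty) is:

ΔE = ℏ/(2τ)
ΔE = (1.055e-34 J·s) / (2 × 5.118e-07 s)
ΔE = 1.030e-28 J = 643.025 peV

This natural linewidth limits the precision of spectroscopic measurements.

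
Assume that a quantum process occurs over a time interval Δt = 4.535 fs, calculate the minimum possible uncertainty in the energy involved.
72.570 meV

Using the energy-time uncertainty principle:
ΔEΔt ≥ ℏ/2

The minimum uncertainty in energy is:
ΔE_min = ℏ/(2Δt)
ΔE_min = (1.055e-34 J·s) / (2 × 4.535e-15 s)
ΔE_min = 1.163e-20 J = 72.570 meV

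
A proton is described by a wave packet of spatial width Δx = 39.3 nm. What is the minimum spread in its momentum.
1.342 × 10^-27 kg·m/s

For a wave packet, the spatial width Δx and momentum spread Δp are related by the uncertainty principle:
ΔxΔp ≥ ℏ/2

The minimum momentum spread is:
Δp_min = ℏ/(2Δx)
Δp_min = (1.055e-34 J·s) / (2 × 3.930e-08 m)
Δp_min = 1.342e-27 kg·m/s

A wave packet cannot have both a well-defined position and well-defined momentum.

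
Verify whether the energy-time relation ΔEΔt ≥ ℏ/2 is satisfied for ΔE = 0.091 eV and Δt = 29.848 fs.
Yes, it satisfies the uncertainty relation.

Calculate the product ΔEΔt:
ΔE = 0.091 eV = 1.458e-20 J
ΔEΔt = (1.458e-20 J) × (2.985e-14 s)
ΔEΔt = 4.352e-34 J·s

Compare to the minimum allowed value ℏ/2:
ℏ/2 = 5.273e-35 J·s

Since ΔEΔt = 4.352e-34 J·s ≥ 5.273e-35 J·s = ℏ/2,
this satisfies the uncertainty relation.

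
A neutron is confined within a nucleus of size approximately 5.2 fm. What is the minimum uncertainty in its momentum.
1.014 × 10^-20 kg·m/s

Using the Heisenberg uncertainty principle:
ΔxΔp ≥ ℏ/2

With Δx ≈ L = 5.200e-15 m (the confinement size):
Δp_min = ℏ/(2Δx)
Δp_min = (1.055e-34 J·s) / (2 × 5.200e-15 m)
Δp_min = 1.014e-20 kg·m/s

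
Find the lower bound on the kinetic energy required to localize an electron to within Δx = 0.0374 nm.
6.810 eV

Localizing a particle requires giving it sufficient momentum uncertainty:

1. From uncertainty principle: Δp ≥ ℏ/(2Δx)
   Δp_min = (1.055e-34 J·s) / (2 × 3.740e-11 m)
   Δp_min = 1.410e-24 kg·m/s

2. This momentum uncertainty corresponds to kinetic energy:
   KE ≈ (Δp)²/(2m) = (1.410e-24)²/(2 × 9.109e-31 kg)
   KE = 1.091e-18 J = 6.810 eV

Tighter localization requires more energy.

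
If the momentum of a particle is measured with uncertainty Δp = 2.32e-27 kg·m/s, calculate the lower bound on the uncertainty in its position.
22.728 nm

Using the Heisenberg uncertainty principle:
ΔxΔp ≥ ℏ/2

The minimum uncertainty in position is:
Δx_min = ℏ/(2Δp)
Δx_min = (1.055e-34 J·s) / (2 × 2.320e-27 kg·m/s)
Δx_min = 2.273e-08 m = 22.728 nm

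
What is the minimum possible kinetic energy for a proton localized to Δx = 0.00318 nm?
512.979 meV

Localizing a particle requires giving it sufficient momentum uncertainty:

1. From uncertainty principle: Δp ≥ ℏ/(2Δx)
   Δp_min = (1.055e-34 J·s) / (2 × 3.180e-12 m)
   Δp_min = 1.658e-23 kg·m/s

2. This momentum uncertainty corresponds to kinetic energy:
   KE ≈ (Δp)²/(2m) = (1.658e-23)²/(2 × 1.673e-27 kg)
   KE = 8.219e-20 J = 512.979 meV

Tighter localization requires more energy.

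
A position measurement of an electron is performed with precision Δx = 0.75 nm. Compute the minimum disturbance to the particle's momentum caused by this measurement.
7.030 × 10^-26 kg·m/s

The uncertainty principle implies that measuring position disturbs momentum:
ΔxΔp ≥ ℏ/2

When we measure position with precision Δx, we necessarily introduce a momentum uncertainty:
Δp ≥ ℏ/(2Δx)
Δp_min = (1.055e-34 J·s) / (2 × 7.500e-10 m)
Δp_min = 7.030e-26 kg·m/s

The more precisely we measure position, the greater the momentum disturbance.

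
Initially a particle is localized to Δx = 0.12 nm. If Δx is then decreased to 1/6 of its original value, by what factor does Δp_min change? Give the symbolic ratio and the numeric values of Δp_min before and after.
Original Δp_min = 4.394 × 10^-25 kg·m/s; new Δp'_min = 2.636 × 10^-24 kg·m/s; ratio Δp'_min/Δp_min = 6.

From the uncertainty principle ΔxΔp ≥ ℏ/2, the minimum momentum uncertainty is Δp_min = ℏ/(2Δx).

Original (Δx = 0.12 nm = 1.200e-10 m):
Δp_min = (1.055e-34 J·s)/(2 × 1.200e-10 m) = 4.394e-25 kg·m/s

When Δx → (1/6)Δx:
Δp'_min = ℏ/(2 × (1/6)Δx) = 6 × ℏ/(2Δx) = 6 × Δp_min
Δp'_min = 6 × 4.394e-25 kg·m/s = 2.636e-24 kg·m/s

Since Δp_min ∝ 1/Δx, when Δx is decreased to 1/6 of its original value, Δp_min increases to 6 times its original value.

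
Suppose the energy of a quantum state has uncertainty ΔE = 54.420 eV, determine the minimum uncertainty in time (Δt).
6.048 as

Using the energy-time uncertainty principle:
ΔEΔt ≥ ℏ/2

The minimum uncertainty in time is:
Δt_min = ℏ/(2ΔE)
Δt_min = (1.055e-34 J·s) / (2 × 8.719e-18 J)
Δt_min = 6.048e-18 s = 6.048 as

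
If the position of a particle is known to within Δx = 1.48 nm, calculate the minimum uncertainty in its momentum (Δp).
3.563 × 10^-26 kg·m/s

Using the Heisenberg uncertainty principle:
ΔxΔp ≥ ℏ/2

The minimum uncertainty in momentum is:
Δp_min = ℏ/(2Δx)
Δp_min = (1.055e-34 J·s) / (2 × 1.480e-09 m)
Δp_min = 3.563e-26 kg·m/s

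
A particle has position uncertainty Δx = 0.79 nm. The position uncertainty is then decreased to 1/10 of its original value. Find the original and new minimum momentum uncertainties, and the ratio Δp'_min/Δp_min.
Original Δp_min = 6.675 × 10^-26 kg·m/s; new Δp'_min = 6.675 × 10^-25 kg·m/s; ratio Δp'_min/Δp_min = 10.

From the uncertainty principle ΔxΔp ≥ ℏ/2, the minimum momentum uncertainty is Δp_min = ℏ/(2Δx).

Original (Δx = 0.79 nm = 7.900e-10 m):
Δp_min = (1.055e-34 J·s)/(2 × 7.900e-10 m) = 6.675e-26 kg·m/s

When Δx → (1/10)Δx:
Δp'_min = ℏ/(2 × (1/10)Δx) = 10 × ℏ/(2Δx) = 10 × Δp_min
Δp'_min = 10 × 6.675e-26 kg·m/s = 6.675e-25 kg·m/s

Since Δp_min ∝ 1/Δx, when Δx is decreased to 1/10 of its original value, Δp_min increases to 10 times its original value.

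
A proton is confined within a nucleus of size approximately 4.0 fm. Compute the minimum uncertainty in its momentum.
1.318 × 10^-20 kg·m/s

Using the Heisenberg uncertainty principle:
ΔxΔp ≥ ℏ/2

With Δx ≈ L = 4.000e-15 m (the confinement size):
Δp_min = ℏ/(2Δx)
Δp_min = (1.055e-34 J·s) / (2 × 4.000e-15 m)
Δp_min = 1.318e-20 kg·m/s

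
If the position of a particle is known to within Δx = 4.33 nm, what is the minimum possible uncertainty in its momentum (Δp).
1.218 × 10^-26 kg·m/s

Using the Heisenberg uncertainty principle:
ΔxΔp ≥ ℏ/2

The minimum uncertainty in momentum is:
Δp_min = ℏ/(2Δx)
Δp_min = (1.055e-34 J·s) / (2 × 4.330e-09 m)
Δp_min = 1.218e-26 kg·m/s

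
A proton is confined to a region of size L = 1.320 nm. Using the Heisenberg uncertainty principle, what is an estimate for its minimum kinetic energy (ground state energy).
2.977 μeV

Using the uncertainty principle to estimate ground state energy:

1. The position uncertainty is approximately the confinement size:
   Δx ≈ L = 1.320e-09 m

2. From ΔxΔp ≥ ℏ/2, the minimum momentum uncertainty is:
   Δp ≈ ℏ/(2L) = 3.995e-26 kg·m/s

3. The kinetic energy is approximately:
   KE ≈ (Δp)²/(2m) = (3.995e-26)²/(2 × 1.673e-27 kg)
   KE ≈ 4.770e-25 J = 2.977 μeV

This is an order-of-magnitude estimate of the ground state energy.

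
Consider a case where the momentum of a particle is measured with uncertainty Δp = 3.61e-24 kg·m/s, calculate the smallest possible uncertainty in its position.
14.606 pm

Using the Heisenberg uncertainty principle:
ΔxΔp ≥ ℏ/2

The minimum uncertainty in position is:
Δx_min = ℏ/(2Δp)
Δx_min = (1.055e-34 J·s) / (2 × 3.610e-24 kg·m/s)
Δx_min = 1.461e-11 m = 14.606 pm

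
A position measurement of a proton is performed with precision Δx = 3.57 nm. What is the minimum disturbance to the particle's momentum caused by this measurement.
1.477 × 10^-26 kg·m/s

The uncertainty principle implies that measuring position disturbs momentum:
ΔxΔp ≥ ℏ/2

When we measure position with precision Δx, we necessarily introduce a momentum uncertainty:
Δp ≥ ℏ/(2Δx)
Δp_min = (1.055e-34 J·s) / (2 × 3.570e-09 m)
Δp_min = 1.477e-26 kg·m/s

The more precisely we measure position, the greater the momentum disturbance.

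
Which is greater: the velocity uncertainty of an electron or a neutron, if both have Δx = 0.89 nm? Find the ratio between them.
The electron has the larger minimum velocity uncertainty, by a ratio of 1838.7.

For both particles, Δp_min = ℏ/(2Δx) = 5.925e-26 kg·m/s (same for both).

The velocity uncertainty is Δv = Δp/m:
- electron: Δv = 5.925e-26 / 9.109e-31 = 6.504e+04 m/s = 65.038 km/s
- neutron: Δv = 5.925e-26 / 1.675e-27 = 3.537e+01 m/s = 35.372 m/s

Ratio: 6.504e+04 / 3.537e+01 = 1838.7

The lighter particle has larger velocity uncertainty because Δv ∝ 1/m.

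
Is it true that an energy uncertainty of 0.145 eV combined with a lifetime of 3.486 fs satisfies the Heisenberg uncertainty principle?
Yes, it satisfies the uncertainty relation.

Calculate the product ΔEΔt:
ΔE = 0.145 eV = 2.323e-20 J
ΔEΔt = (2.323e-20 J) × (3.486e-15 s)
ΔEΔt = 8.099e-35 J·s

Compare to the minimum allowed value ℏ/2:
ℏ/2 = 5.273e-35 J·s

Since ΔEΔt = 8.099e-35 J·s ≥ 5.273e-35 J·s = ℏ/2,
this satisfies the uncertainty relation.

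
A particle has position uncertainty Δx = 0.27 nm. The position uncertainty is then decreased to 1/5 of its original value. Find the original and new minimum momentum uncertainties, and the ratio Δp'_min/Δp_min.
Original Δp_min = 1.953 × 10^-25 kg·m/s; new Δp'_min = 9.765 × 10^-25 kg·m/s; ratio Δp'_min/Δp_min = 5.

From the uncertainty principle ΔxΔp ≥ ℏ/2, the minimum momentum uncertainty is Δp_min = ℏ/(2Δx).

Original (Δx = 0.27 nm = 2.700e-10 m):
Δp_min = (1.055e-34 J·s)/(2 × 2.700e-10 m) = 1.953e-25 kg·m/s

When Δx → (1/5)Δx:
Δp'_min = ℏ/(2 × (1/5)Δx) = 5 × ℏ/(2Δx) = 5 × Δp_min
Δp'_min = 5 × 1.953e-25 kg·m/s = 9.765e-25 kg·m/s

Since Δp_min ∝ 1/Δx, when Δx is decreased to 1/5 of its original value, Δp_min increases to 5 times its original value.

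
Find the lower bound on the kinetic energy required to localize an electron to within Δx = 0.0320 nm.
9.302 eV

Localizing a particle requires giving it sufficient momentum uncertainty:

1. From uncertainty principle: Δp ≥ ℏ/(2Δx)
   Δp_min = (1.055e-34 J·s) / (2 × 3.200e-11 m)
   Δp_min = 1.648e-24 kg·m/s

2. This momentum uncertainty corresponds to kinetic energy:
   KE ≈ (Δp)²/(2m) = (1.648e-24)²/(2 × 9.109e-31 kg)
   KE = 1.490e-18 J = 9.302 eV

Tighter localization requires more energy.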